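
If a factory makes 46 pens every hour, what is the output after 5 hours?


Production rate: 46 pens per hour
Time: 5 hours
Total: 46 x 5 = 230 pens

230 pens


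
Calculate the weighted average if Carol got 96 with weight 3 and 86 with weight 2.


Weighted sum:
3 x 96 + 2 x 86 = 460
Total weight:
3 + 2 = 5
Weighted average:
460 / 5 = 92

92


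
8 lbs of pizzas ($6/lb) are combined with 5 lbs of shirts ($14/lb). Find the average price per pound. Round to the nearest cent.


Cost of pizzas:
8 x $6 = $48
Cost of shirts:
5 x $14 = $70
Total cost: $48 + $70 = $118
Total weight: 13 lbs
Average: $118 / 13 = $9.0769... ≈ $9.08/lb

$9.08/lb


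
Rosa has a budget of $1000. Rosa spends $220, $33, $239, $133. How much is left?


Add up expenses:
$220 + $33 + $239 + $133 = $625
Subtract from budget:
$1000 - $625 = $375

$375


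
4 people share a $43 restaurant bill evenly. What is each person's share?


Total bill: $43
Number of people: 4
Each pays: $43 / 4 = $10.75

$10.75


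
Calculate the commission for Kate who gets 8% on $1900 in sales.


Convert rate to decimal:
8% = 0.08
Multiply by sales:
$1900 x 0.08 = $152

$152


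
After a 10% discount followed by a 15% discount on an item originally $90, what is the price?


First discount:
10% of $90 = $9
Price after first discount:
$90 - $9 = $81
Second discount:
15% of $81 = $12.15
Final price:
$81 - $12.15 = $68.85

$68.85


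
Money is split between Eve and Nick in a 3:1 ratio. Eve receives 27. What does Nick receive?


Find the multiplier:
27 / 3 = 9
Apply to Nick's share:
1 x 9 = 9

9


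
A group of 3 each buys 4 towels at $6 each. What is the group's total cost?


Cost per person:
4 x $6 = $24
Group total:
3 x $24 = $72

$72


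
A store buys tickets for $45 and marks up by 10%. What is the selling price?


Calculate the markup amount:
10% of $45 = $4.50
Add to cost:
$45 + $4.50 = $49.50

$49.50


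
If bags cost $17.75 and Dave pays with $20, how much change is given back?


Start with the amount paid:
$20
Subtract the price:
$20 - $17.75 = $2.25

$2.25


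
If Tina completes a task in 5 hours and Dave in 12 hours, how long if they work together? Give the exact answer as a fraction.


Tina's rate: 1/5 of the job per hour
Dave's rate: 1/12 of the job per hour
Combined rate: 1/5 + 1/12 = 17/60 per hour
Time = 1 / (17/60) = 60/17 hours (≈ 3.53 hours)

60/17 hours


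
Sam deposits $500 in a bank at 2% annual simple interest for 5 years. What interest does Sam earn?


Use the formula I = P x R x T / 100
P x R x T = 500 x 2 x 5 = 5000
I = 5000 / 100 = $50

$50


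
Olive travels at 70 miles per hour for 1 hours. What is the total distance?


Use the formula: distance = speed x time
Speed = 70 mph, Time = 1 hours
70 x 1 = 70 miles

70 miles


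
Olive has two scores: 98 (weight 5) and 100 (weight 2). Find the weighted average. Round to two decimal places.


Weighted sum:
5 x 98 + 2 x 100 = 690
Total weight:
5 + 2 = 7
Weighted average:
690 / 7 = 98.5714... ≈ 98.57

98.57


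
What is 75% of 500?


Convert percentage to decimal:
75% = 0.75
Multiply:
500 x 0.75 = 375

375


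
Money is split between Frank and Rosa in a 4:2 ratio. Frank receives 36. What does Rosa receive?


Find the multiplier:
36 / 4 = 9
Apply to Rosa's share:
2 x 9 = 18

18


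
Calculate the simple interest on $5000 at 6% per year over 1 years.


Use the formula I = P x R x T / 100
P x R x T = 5000 x 6 x 1 = 30000
I = 30000 / 100 = $300

$300


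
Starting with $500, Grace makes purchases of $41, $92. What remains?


Add up expenses:
$41 + $92 = $133
Subtract from budget:
$500 - $133 = $367

$367


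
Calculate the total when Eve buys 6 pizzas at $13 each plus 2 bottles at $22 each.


Cost of pizzas:
6 x $13 = $78
Cost of bottles:
2 x $22 = $44
Add both:
$78 + $44 = $122

$122


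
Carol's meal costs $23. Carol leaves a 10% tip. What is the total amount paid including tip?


Calculate the tip:
10% of $23 = $2.30
Add tip to meal cost:
$23 + $2.30 = $25.30

$25.30


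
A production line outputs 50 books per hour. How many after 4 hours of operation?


Production rate: 50 books per hour
Time: 4 hours
Total: 50 x 4 = 200 books

200 books


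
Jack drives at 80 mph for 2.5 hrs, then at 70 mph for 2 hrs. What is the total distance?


Leg 1 distance:
80 x 2.5 = 200 miles
Leg 2 distance:
70 x 2 = 140 miles
Total distance:
200 + 140 = 340 miles

340 miles


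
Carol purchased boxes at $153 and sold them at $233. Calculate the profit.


Selling price = $233
Cost price = $153
Profit = selling price - cost price:
Profit = $233 - $153 = $80

$80


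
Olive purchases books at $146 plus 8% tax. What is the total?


Calculate the tax:
8% of $146 = $11.68
Add tax to price:
$146 + $11.68 = $157.68

$157.68


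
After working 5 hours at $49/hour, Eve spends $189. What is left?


Calculate earnings:
5 x $49 = $245
Subtract spending:
$245 - $189 = $56

$56


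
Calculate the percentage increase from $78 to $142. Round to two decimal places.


Find the absolute change:
|142 - 78| = 64
Divide by original and multiply by 100:
64 / 78 x 100 = 82.0512...% ≈ 82.05%

82.05%


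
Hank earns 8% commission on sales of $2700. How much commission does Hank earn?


Convert rate to decimal:
8% = 0.08
Multiply by sales:
$2700 x 0.08 = $216

$216


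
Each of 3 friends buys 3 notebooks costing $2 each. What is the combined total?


Cost per person:
3 x $2 = $6
Group total:
3 x $6 = $18

$18


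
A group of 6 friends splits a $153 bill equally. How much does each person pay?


Total bill: $153
Number of people: 6
Each pays: $153 / 6 = $25.50

$25.50


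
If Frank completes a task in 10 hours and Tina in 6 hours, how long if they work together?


Frank's rate: 1/10 of the job per hour
Tina's rate: 1/6 of the job per hour
Combined rate: 1/10 + 1/6 = 4/15 per hour
Time = 1 / (4/15) = 15/4 = 3.75 hours

3.75 hours


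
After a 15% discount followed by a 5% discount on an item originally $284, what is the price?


First discount:
15% of $284 = $42.60
Price after first discount:
$284 - $42.60 = $241.40
Second discount:
5% of $241.40 = $12.07
Final price:
$241.40 - $12.07 = $229.33

$229.33


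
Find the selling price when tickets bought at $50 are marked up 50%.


Calculate the markup amount:
50% of $50 = $25
Add to cost:
$50 + $25 = $75

$75


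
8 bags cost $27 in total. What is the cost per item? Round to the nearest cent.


Total cost: $27
Number of items: 8
Unit price: $27 / 8 = $3.375 ≈ $3.38

$3.38


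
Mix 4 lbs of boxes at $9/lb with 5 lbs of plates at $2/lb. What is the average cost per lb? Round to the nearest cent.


Cost of boxes:
4 x $9 = $36
Cost of plates:
5 x $2 = $10
Total cost: $36 + $10 = $46
Total weight: 9 lbs
Average: $46 / 9 = $5.1111... ≈ $5.11/lb

$5.11/lb


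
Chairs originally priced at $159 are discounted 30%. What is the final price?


Calculate the discount amount:
30% of $159 = $47.70
Subtract from original:
$159 - $47.70 = $111.30

$111.30


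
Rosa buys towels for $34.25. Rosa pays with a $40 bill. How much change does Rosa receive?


Start with the amount paid:
$40
Subtract the price:
$40 - $34.25 = $5.75

$5.75


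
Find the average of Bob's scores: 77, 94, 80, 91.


Add the scores:
77 + 94 + 80 + 91 = 342
Divide by the number of tests:
342 / 4 = 85.5

85.5


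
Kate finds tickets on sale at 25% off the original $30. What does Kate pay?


Calculate the discount amount:
25% of $30 = $7.50
Subtract from original:
$30 - $7.50 = $22.50

$22.50


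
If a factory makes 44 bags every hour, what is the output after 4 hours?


Production rate: 44 bags per hour
Time: 4 hours
Total: 44 x 4 = 176 bags

176 bags


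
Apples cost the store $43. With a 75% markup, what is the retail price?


Calculate the markup amount:
75% of $43 = $32.25
Add to cost:
$43 + $32.25 = $75.25

$75.25


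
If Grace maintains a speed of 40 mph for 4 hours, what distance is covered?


Use the formula: distance = speed x time
Speed = 40 mph, Time = 4 hours
40 x 4 = 160 miles

160 miles


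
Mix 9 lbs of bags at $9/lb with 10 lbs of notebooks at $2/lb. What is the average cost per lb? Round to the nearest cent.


Cost of bags:
9 x $9 = $81
Cost of notebooks:
10 x $2 = $20
Total cost: $81 + $20 = $101
Total weight: 19 lbs
Average: $101 / 19 = $5.3157... ≈ $5.32/lb

$5.32/lb


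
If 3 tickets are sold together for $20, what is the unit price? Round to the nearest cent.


Total cost: $20
Number of items: 3
Unit price: $20 / 3 = $6.6666... ≈ $6.67

$6.67


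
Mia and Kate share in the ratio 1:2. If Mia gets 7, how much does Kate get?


Find the multiplier:
7 / 1 = 7
Apply to Kate's share:
2 x 7 = 14

14


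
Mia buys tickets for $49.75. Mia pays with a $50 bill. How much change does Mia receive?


Start with the amount paid:
$50
Subtract the price:
$50 - $49.75 = $0.25

$0.25


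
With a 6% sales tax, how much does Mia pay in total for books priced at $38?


Calculate the tax:
6% of $38 = $2.28
Add tax to price:
$38 + $2.28 = $40.28

$40.28


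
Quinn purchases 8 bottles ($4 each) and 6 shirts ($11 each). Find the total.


Cost of bottles:
8 x $4 = $32
Cost of shirts:
6 x $11 = $66
Add both:
$32 + $66 = $98

$98


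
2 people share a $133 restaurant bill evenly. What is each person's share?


Total bill: $133
Number of people: 2
Each pays: $133 / 2 = $66.50

$66.50


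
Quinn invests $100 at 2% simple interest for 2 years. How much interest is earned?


Use the formula I = P x R x T / 100
P x R x T = 100 x 2 x 2 = 400
I = 400 / 100 = $4

$4


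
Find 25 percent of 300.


Convert percentage to decimal:
25% = 0.25
Multiply:
300 x 0.25 = 75

75


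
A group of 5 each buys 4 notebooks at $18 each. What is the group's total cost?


Cost per person:
4 x $18 = $72
Group total:
5 x $72 = $360

$360


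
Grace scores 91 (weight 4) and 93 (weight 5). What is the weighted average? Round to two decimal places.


Weighted sum:
4 x 91 + 5 x 93 = 829
Total weight:
4 + 5 = 9
Weighted average:
829 / 9 = 92.1111... ≈ 92.11

92.11


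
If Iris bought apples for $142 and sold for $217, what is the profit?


Selling price = $217
Cost price = $142
Profit = selling price - cost price:
Profit = $217 - $142 = $75

$75


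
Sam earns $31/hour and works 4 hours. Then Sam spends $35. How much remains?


Calculate earnings:
4 x $31 = $124
Subtract spending:
$124 - $35 = $89

$89


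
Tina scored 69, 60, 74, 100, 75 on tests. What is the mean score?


Add the scores:
69 + 60 + 74 + 100 + 75 = 378
Divide by the number of tests:
378 / 5 = 75.6

75.6


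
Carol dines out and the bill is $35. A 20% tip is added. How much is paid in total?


Calculate the tip:
20% of $35 = $7
Add tip to meal cost:
$35 + $7 = $42

$42


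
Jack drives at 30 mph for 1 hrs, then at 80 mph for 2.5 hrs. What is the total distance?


Leg 1 distance:
30 x 1 = 30 miles
Leg 2 distance:
80 x 2.5 = 200 miles
Total distance:
30 + 200 = 230 miles

230 miles


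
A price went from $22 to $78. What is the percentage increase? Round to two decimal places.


Find the absolute change:
|78 - 22| = 56
Divide by original and multiply by 100:
56 / 22 x 100 = 254.5454...% ≈ 254.55%

254.55%


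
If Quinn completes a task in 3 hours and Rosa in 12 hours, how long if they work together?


Quinn's rate: 1/3 of the job per hour
Rosa's rate: 1/12 of the job per hour
Combined rate: 1/3 + 1/12 = 5/12 per hour
Time = 1 / (5/12) = 12/5 = 2.4 hours

2.4 hours


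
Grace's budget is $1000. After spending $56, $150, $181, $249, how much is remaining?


Add up expenses:
$56 + $150 + $181 + $249 = $636
Subtract from budget:
$1000 - $636 = $364

$364


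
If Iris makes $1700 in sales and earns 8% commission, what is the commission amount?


Convert rate to decimal:
8% = 0.08
Multiply by sales:
$1700 x 0.08 = $136

$136


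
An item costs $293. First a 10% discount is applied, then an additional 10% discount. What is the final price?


First discount:
10% of $293 = $29.30
Price after first discount:
$293 - $29.30 = $263.70
Second discount:
10% of $263.70 = $26.37
Final price:
$263.70 - $26.37 = $237.33

$237.33


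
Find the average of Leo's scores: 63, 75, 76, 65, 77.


Add the scores:
63 + 75 + 76 + 65 + 77 = 356
Divide by the number of tests:
356 / 5 = 71.2

71.2


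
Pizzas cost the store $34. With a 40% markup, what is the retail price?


Calculate the markup amount:
40% of $34 = $13.60
Add to cost:
$34 + $13.60 = $47.60

$47.60


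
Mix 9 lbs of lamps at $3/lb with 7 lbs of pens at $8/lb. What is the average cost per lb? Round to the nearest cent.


Cost of lamps:
9 x $3 = $27
Cost of pens:
7 x $8 = $56
Total cost: $27 + $56 = $83
Total weight: 16 lbs
Average: $83 / 16 = $5.1875 ≈ $5.19/lb

$5.19/lb


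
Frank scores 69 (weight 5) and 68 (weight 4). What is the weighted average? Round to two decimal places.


Weighted sum:
5 x 69 + 4 x 68 = 617
Total weight:
5 + 4 = 9
Weighted average:
617 / 9 = 68.5555... ≈ 68.56

68.56


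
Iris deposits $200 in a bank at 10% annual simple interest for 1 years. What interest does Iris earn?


Use the formula I = P x R x T / 100
P x R x T = 200 x 10 x 1 = 2000
I = 2000 / 100 = $20

$20


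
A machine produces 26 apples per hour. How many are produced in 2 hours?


Production rate: 26 apples per hour
Time: 2 hours
Total: 26 x 2 = 52 apples

52 apples


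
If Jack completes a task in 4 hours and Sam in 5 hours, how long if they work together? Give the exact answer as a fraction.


Jack's rate: 1/4 of the job per hour
Sam's rate: 1/5 of the job per hour
Combined rate: 1/4 + 1/5 = 9/20 per hour
Time = 1 / (9/20) = 20/9 hours (≈ 2.22 hours)

20/9 hours


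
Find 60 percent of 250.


Convert percentage to decimal:
60% = 0.6
Multiply:
250 x 0.6 = 150

150


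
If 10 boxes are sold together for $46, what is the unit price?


Total cost: $46
Number of items: 10
Unit price: $46 / 10 = $4.60

$4.60


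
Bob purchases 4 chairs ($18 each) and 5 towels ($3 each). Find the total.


Cost of chairs:
4 x $18 = $72
Cost of towels:
5 x $3 = $15
Add both:
$72 + $15 = $87

$87


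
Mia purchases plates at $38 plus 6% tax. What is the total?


Calculate the tax:
6% of $38 = $2.28
Add tax to price:
$38 + $2.28 = $40.28

$40.28


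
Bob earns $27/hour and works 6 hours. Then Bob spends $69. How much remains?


Calculate earnings:
6 x $27 = $162
Subtract spending:
$162 - $69 = $93

$93


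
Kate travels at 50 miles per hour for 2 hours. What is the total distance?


Use the formula: distance = speed x time
Speed = 50 mph, Time = 2 hours
50 x 2 = 100 miles

100 miles


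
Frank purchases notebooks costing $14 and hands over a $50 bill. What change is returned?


Start with the amount paid:
$50
Subtract the price:
$50 - $14 = $36

$36


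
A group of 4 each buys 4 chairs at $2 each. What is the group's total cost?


Cost per person:
4 x $2 = $8
Group total:
4 x $8 = $32

$32


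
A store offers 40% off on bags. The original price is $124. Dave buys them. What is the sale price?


Calculate the discount amount:
40% of $124 = $49.60
Subtract from original:
$124 - $49.60 = $74.40

$74.40


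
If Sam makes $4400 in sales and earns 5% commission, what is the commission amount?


Convert rate to decimal:
5% = 0.05
Multiply by sales:
$4400 x 0.05 = $220

$220


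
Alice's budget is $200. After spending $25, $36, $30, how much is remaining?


Add up expenses:
$25 + $36 + $30 = $91
Subtract from budget:
$200 - $91 = $109

$109


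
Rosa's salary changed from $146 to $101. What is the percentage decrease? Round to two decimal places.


Find the absolute change:
|101 - 146| = 45
Divide by original and multiply by 100:
45 / 146 x 100 = 30.8219...% ≈ 30.82%

30.82%


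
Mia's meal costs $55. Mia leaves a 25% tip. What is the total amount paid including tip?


Calculate the tip:
25% of $55 = $13.75
Add tip to meal cost:
$55 + $13.75 = $68.75

$68.75


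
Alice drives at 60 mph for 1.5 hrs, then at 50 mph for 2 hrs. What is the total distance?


Leg 1 distance:
60 x 1.5 = 90 miles
Leg 2 distance:
50 x 2 = 100 miles
Total distance:
90 + 100 = 190 miles

190 miles


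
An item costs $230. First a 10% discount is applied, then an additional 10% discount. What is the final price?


First discount:
10% of $230 = $23
Price after first discount:
$230 - $23 = $207
Second discount:
10% of $207 = $20.70
Final price:
$207 - $20.70 = $186.30

$186.30


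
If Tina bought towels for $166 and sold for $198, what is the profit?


Selling price = $198
Cost price = $166
Profit = selling price - cost price:
Profit = $198 - $166 = $32

$32


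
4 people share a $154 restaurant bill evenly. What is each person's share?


Total bill: $154
Number of people: 4
Each pays: $154 / 4 = $38.50

$38.50


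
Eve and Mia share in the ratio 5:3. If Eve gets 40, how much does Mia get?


Find the multiplier:
40 / 5 = 8
Apply to Mia's share:
3 x 8 = 24

24


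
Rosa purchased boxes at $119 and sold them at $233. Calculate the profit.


Selling price = $233
Cost price = $119
Profit = selling price - cost price:
Profit = $233 - $119 = $114

$114


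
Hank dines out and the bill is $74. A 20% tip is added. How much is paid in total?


Calculate the tip:
20% of $74 = $14.80
Add tip to meal cost:
$74 + $14.80 = $88.80

$88.80


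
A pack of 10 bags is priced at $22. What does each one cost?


Total cost: $22
Number of items: 10
Unit price: $22 / 10 = $2.20

$2.20


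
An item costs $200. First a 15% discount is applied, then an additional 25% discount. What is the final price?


First discount:
15% of $200 = $30
Price after first discount:
$200 - $30 = $170
Second discount:
25% of $170 = $42.50
Final price:
$170 - $42.50 = $127.50

$127.50


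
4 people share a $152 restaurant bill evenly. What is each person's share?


Total bill: $152
Number of people: 4
Each pays: $152 / 4 = $38

$38


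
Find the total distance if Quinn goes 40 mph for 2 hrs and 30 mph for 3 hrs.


Leg 1 distance:
40 x 2 = 80 miles
Leg 2 distance:
30 x 3 = 90 miles
Total distance:
80 + 90 = 170 miles

170 miles


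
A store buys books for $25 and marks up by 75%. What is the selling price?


Calculate the markup amount:
75% of $25 = $18.75
Add to cost:
$25 + $18.75 = $43.75

$43.75


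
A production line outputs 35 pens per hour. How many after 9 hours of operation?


Production rate: 35 pens per hour
Time: 9 hours
Total: 35 x 9 = 315 pens

315 pens


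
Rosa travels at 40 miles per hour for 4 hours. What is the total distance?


Use the formula: distance = speed x time
Speed = 40 mph, Time = 4 hours
40 x 4 = 160 miles

160 miles


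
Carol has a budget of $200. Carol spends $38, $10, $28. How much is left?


Add up expenses:
$38 + $10 + $28 = $76
Subtract from budget:
$200 - $76 = $124

$124


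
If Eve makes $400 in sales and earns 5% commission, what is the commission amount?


Convert rate to decimal:
5% = 0.05
Multiply by sales:
$400 x 0.05 = $20

$20


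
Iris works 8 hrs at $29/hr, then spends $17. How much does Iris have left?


Calculate earnings:
8 x $29 = $232
Subtract spending:
$232 - $17 = $215

$215


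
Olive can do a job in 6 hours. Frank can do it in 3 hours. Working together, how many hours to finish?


Olive's rate: 1/6 of the job per hour
Frank's rate: 1/3 of the job per hour
Combined rate: 1/6 + 1/3 = 1/2 per hour
Time = 1 / (1/2) = 2 hours

2 hours


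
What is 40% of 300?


Convert percentage to decimal:
40% = 0.4
Multiply:
300 x 0.4 = 120

120


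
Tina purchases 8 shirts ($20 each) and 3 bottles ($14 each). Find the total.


Cost of shirts:
8 x $20 = $160
Cost of bottles:
3 x $14 = $42
Add both:
$160 + $42 = $202

$202


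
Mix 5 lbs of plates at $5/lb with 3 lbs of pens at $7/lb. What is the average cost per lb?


Cost of plates:
5 x $5 = $25
Cost of pens:
3 x $7 = $21
Total cost: $25 + $21 = $46
Total weight: 8 lbs
Average: $46 / 8 = $5.75/lb

$5.75/lb


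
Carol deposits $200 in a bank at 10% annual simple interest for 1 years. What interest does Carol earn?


Use the formula I = P x R x T / 100
P x R x T = 200 x 10 x 1 = 2000
I = 2000 / 100 = $20

$20


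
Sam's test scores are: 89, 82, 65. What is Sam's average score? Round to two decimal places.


Add the scores:
89 + 82 + 65 = 236
Divide by the number of tests:
236 / 3 = 78.6666... ≈ 78.67

78.67


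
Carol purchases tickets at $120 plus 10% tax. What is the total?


Calculate the tax:
10% of $120 = $12
Add tax to price:
$120 + $12 = $132

$132


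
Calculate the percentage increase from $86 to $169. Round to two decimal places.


Find the absolute change:
|169 - 86| = 83
Divide by original and multiply by 100:
83 / 86 x 100 = 96.5116...% ≈ 96.51%

96.51%


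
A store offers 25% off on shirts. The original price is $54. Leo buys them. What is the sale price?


Calculate the discount amount:
25% of $54 = $13.50
Subtract from original:
$54 - $13.50 = $40.50

$40.50


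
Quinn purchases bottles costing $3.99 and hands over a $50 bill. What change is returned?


Start with the amount paid:
$50
Subtract the price:
$50 - $3.99 = $46.01

$46.01


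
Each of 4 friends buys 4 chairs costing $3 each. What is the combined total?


Cost per person:
4 x $3 = $12
Group total:
4 x $12 = $48

$48


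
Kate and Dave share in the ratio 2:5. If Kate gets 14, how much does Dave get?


Find the multiplier:
14 / 2 = 7
Apply to Dave's share:
5 x 7 = 35

35


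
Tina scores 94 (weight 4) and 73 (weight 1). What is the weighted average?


Weighted sum:
4 x 94 + 1 x 73 = 449
Total weight:
4 + 1 = 5
Weighted average:
449 / 5 = 89.8

89.8


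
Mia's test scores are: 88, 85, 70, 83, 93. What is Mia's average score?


Add the scores:
88 + 85 + 70 + 83 + 93 = 419
Divide by the number of tests:
419 / 5 = 83.8

83.8


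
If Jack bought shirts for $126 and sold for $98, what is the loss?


Selling price = $98
Cost price = $126
Loss = cost price - selling price:
Loss = $126 - $98 = $28

$28


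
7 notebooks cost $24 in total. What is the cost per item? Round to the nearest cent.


Total cost: $24
Number of items: 7
Unit price: $24 / 7 = $3.4285... ≈ $3.43

$3.43


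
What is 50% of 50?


Convert percentage to decimal:
50% = 0.5
Multiply:
50 x 0.5 = 25

25


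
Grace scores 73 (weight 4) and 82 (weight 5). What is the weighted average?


Weighted sum:
4 x 73 + 5 x 82 = 702
Total weight:
4 + 5 = 9
Weighted average:
702 / 9 = 78

78


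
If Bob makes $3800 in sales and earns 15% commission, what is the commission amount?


Convert rate to decimal:
15% = 0.15
Multiply by sales:
$3800 x 0.15 = $570

$570


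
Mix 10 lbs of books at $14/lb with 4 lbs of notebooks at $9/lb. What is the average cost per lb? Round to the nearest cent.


Cost of books:
10 x $14 = $140
Cost of notebooks:
4 x $9 = $36
Total cost: $140 + $36 = $176
Total weight: 14 lbs
Average: $176 / 14 = $12.5714... ≈ $12.57/lb

$12.57/lb


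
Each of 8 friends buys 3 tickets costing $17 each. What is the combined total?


Cost per person:
3 x $17 = $51
Group total:
8 x $51 = $408

$408


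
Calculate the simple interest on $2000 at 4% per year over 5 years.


Use the formula I = P x R x T / 100
P x R x T = 2000 x 4 x 5 = 40000
I = 40000 / 100 = $400

$400


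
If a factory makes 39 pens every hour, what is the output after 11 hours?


Production rate: 39 pens per hour
Time: 11 hours
Total: 39 x 11 = 429 pens

429 pens


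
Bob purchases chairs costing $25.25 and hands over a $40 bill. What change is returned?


Start with the amount paid:
$40
Subtract the price:
$40 - $25.25 = $14.75

$14.75


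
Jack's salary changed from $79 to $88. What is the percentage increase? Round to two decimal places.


Find the absolute change:
|88 - 79| = 9
Divide by original and multiply by 100:
9 / 79 x 100 = 11.3924...% ≈ 11.39%

11.39%


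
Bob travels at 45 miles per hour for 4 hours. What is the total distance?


Use the formula: distance = speed x time
Speed = 45 mph, Time = 4 hours
45 x 4 = 180 miles

180 miles


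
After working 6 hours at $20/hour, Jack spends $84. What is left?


Calculate earnings:
6 x $20 = $120
Subtract spending:
$120 - $84 = $36

$36


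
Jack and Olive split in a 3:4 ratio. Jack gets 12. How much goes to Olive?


Find the multiplier:
12 / 3 = 4
Apply to Olive's share:
4 x 4 = 16

16


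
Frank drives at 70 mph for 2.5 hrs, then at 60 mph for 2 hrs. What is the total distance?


Leg 1 distance:
70 x 2.5 = 175 miles
Leg 2 distance:
60 x 2 = 120 miles
Total distance:
175 + 120 = 295 miles

295 miles


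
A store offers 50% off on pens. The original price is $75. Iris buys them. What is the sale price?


Calculate the discount amount:
50% of $75 = $37.50
Subtract from original:
$75 - $37.50 = $37.50

$37.50


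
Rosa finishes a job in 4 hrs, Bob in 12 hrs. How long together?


Rosa's rate: 1/4 of the job per hour
Bob's rate: 1/12 of the job per hour
Combined rate: 1/4 + 1/12 = 1/3 per hour
Time = 1 / (1/3) = 3 hours

3 hours


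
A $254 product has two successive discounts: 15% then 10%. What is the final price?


First discount:
15% of $254 = $38.10
Price after first discount:
$254 - $38.10 = $215.90
Second discount:
10% of $215.90 = $21.59
Final price:
$215.90 - $21.59 = $194.31

$194.31


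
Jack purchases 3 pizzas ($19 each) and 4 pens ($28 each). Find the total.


Cost of pizzas:
3 x $19 = $57
Cost of pens:
4 x $28 = $112
Add both:
$57 + $112 = $169

$169


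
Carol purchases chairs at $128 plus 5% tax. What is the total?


Calculate the tax:
5% of $128 = $6.40
Add tax to price:
$128 + $6.40 = $134.40

$134.40


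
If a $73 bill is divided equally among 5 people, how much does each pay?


Total bill: $73
Number of people: 5
Each pays: $73 / 5 = $14.60

$14.60


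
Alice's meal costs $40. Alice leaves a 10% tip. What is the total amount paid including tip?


Calculate the tip:
10% of $40 = $4
Add tip to meal cost:
$40 + $4 = $44

$44


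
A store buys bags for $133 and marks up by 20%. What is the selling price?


Calculate the markup amount:
20% of $133 = $26.60
Add to cost:
$133 + $26.60 = $159.60

$159.60


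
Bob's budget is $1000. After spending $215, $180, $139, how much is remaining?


Add up expenses:
$215 + $180 + $139 = $534
Subtract from budget:
$1000 - $534 = $466

$466


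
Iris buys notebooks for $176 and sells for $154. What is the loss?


Selling price = $154
Cost price = $176
Loss = cost price - selling price:
Loss = $176 - $154 = $22

$22


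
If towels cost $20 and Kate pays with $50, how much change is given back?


Start with the amount paid:
$50
Subtract the price:
$50 - $20 = $30

$30


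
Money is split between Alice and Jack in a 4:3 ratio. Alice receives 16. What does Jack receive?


Find the multiplier:
16 / 4 = 4
Apply to Jack's share:
3 x 4 = 12

12


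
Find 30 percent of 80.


Convert percentage to decimal:
30% = 0.3
Multiply:
80 x 0.3 = 24

24


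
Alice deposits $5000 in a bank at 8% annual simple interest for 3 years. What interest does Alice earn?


Use the formula I = P x R x T / 100
P x R x T = 5000 x 8 x 3 = 120000
I = 120000 / 100 = $1200

$1200


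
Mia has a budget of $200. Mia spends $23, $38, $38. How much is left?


Add up expenses:
$23 + $38 + $38 = $99
Subtract from budget:
$200 - $99 = $101

$101


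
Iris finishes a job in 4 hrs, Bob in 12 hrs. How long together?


Iris's rate: 1/4 of the job per hour
Bob's rate: 1/12 of the job per hour
Combined rate: 1/4 + 1/12 = 1/3 per hour
Time = 1 / (1/3) = 3 hours

3 hours


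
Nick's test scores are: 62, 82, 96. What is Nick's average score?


Add the scores:
62 + 82 + 96 = 240
Divide by the number of tests:
240 / 3 = 80

80


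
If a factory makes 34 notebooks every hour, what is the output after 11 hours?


Production rate: 34 notebooks per hour
Time: 11 hours
Total: 34 x 11 = 374 notebooks

374 notebooks


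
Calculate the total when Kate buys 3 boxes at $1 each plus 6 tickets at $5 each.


Cost of boxes:
3 x $1 = $3
Cost of tickets:
6 x $5 = $30
Add both:
$3 + $30 = $33

$33


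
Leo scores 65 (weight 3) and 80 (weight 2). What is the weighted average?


Weighted sum:
3 x 65 + 2 x 80 = 355
Total weight:
3 + 2 = 5
Weighted average:
355 / 5 = 71

71


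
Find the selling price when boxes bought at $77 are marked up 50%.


Calculate the markup amount:
50% of $77 = $38.50
Add to cost:
$77 + $38.50 = $115.50

$115.50


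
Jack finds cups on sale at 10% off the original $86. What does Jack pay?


Calculate the discount amount:
10% of $86 = $8.60
Subtract from original:
$86 - $8.60 = $77.40

$77.40


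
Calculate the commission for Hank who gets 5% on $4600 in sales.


Convert rate to decimal:
5% = 0.05
Multiply by sales:
$4600 x 0.05 = $230

$230


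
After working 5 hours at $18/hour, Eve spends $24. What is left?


Calculate earnings:
5 x $18 = $90
Subtract spending:
$90 - $24 = $66

$66


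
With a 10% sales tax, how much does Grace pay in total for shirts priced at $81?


Calculate the tax:
10% of $81 = $8.10
Add tax to price:
$81 + $8.10 = $89.10

$89.10


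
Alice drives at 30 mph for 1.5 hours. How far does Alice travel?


Use the formula: distance = speed x time
Speed = 30 mph, Time = 1.5 hours
30 x 1.5 = 45 miles

45 miles


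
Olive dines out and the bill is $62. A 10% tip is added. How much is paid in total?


Calculate the tip:
10% of $62 = $6.20
Add tip to meal cost:
$62 + $6.20 = $68.20

$68.20


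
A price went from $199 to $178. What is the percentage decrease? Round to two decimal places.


Find the absolute change:
|178 - 199| = 21
Divide by original and multiply by 100:
21 / 199 x 100 = 10.5527...% ≈ 10.55%

10.55%


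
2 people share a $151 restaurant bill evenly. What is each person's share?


Total bill: $151
Number of people: 2
Each pays: $151 / 2 = $75.50

$75.50


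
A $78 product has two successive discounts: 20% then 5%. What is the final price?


First discount:
20% of $78 = $15.60
Price after first discount:
$78 - $15.60 = $62.40
Second discount:
5% of $62.40 = $3.12
Final price:
$62.40 - $3.12 = $59.28

$59.28


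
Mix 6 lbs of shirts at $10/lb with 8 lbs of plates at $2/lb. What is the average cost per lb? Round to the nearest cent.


Cost of shirts:
6 x $10 = $60
Cost of plates:
8 x $2 = $16
Total cost: $60 + $16 = $76
Total weight: 14 lbs
Average: $76 / 14 = $5.4285... ≈ $5.43/lb

$5.43/lb


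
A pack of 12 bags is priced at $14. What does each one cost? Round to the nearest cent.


Total cost: $14
Number of items: 12
Unit price: $14 / 12 = $1.1666... ≈ $1.17

$1.17


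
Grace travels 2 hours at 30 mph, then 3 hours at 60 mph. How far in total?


Leg 1 distance:
30 x 2 = 60 miles
Leg 2 distance:
60 x 3 = 180 miles
Total distance:
60 + 180 = 240 miles

240 miles


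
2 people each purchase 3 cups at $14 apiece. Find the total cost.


Cost per person:
3 x $14 = $42
Group total:
2 x $42 = $84

$84


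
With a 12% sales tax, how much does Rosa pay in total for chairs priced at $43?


Calculate the tax:
12% of $43 = $5.16
Add tax to price:
$43 + $5.16 = $48.16

$48.16


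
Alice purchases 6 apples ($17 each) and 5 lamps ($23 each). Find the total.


Cost of apples:
6 x $17 = $102
Cost of lamps:
5 x $23 = $115
Add both:
$102 + $115 = $217

$217


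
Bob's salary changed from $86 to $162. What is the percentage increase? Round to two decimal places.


Find the absolute change:
|162 - 86| = 76
Divide by original and multiply by 100:
76 / 86 x 100 = 88.3720...% ≈ 88.37%

88.37%


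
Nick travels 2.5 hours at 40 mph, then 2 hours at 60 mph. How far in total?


Leg 1 distance:
40 x 2.5 = 100 miles
Leg 2 distance:
60 x 2 = 120 miles
Total distance:
100 + 120 = 220 miles

220 miles


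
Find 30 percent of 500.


Convert percentage to decimal:
30% = 0.3
Multiply:
500 x 0.3 = 150

150


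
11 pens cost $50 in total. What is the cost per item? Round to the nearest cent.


Total cost: $50
Number of items: 11
Unit price: $50 / 11 = $4.5454... ≈ $4.55

$4.55


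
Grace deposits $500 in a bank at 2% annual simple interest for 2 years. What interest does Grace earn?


Use the formula I = P x R x T / 100
P x R x T = 500 x 2 x 2 = 2000
I = 2000 / 100 = $20

$20


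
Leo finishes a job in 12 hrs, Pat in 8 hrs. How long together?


Leo's rate: 1/12 of the job per hour
Pat's rate: 1/8 of the job per hour
Combined rate: 1/12 + 1/8 = 5/24 per hour
Time = 1 / (5/24) = 24/5 = 4.8 hours

4.8 hours


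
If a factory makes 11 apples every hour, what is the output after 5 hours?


Production rate: 11 apples per hour
Time: 5 hours
Total: 11 x 5 = 55 apples

55 apples


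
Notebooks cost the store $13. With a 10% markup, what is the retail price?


Calculate the markup amount:
10% of $13 = $1.30
Add to cost:
$13 + $1.30 = $14.30

$14.30


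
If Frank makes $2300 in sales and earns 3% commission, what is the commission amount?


Convert rate to decimal:
3% = 0.03
Multiply by sales:
$2300 x 0.03 = $69

$69


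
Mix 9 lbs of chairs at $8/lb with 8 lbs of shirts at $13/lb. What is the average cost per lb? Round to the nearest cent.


Cost of chairs:
9 x $8 = $72
Cost of shirts:
8 x $13 = $104
Total cost: $72 + $104 = $176
Total weight: 17 lbs
Average: $176 / 17 = $10.3529... ≈ $10.35/lb

$10.35/lb


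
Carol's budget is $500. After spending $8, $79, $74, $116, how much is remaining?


Add up expenses:
$8 + $79 + $74 + $116 = $277
Subtract from budget:
$500 - $277 = $223

$223


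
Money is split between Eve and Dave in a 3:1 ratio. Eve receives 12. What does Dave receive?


Find the multiplier:
12 / 3 = 4
Apply to Dave's share:
1 x 4 = 4

4


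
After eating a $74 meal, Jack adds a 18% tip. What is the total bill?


Calculate the tip:
18% of $74 = $13.32
Add tip to meal cost:
$74 + $13.32 = $87.32

$87.32


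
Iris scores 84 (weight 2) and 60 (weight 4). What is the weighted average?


Weighted sum:
2 x 84 + 4 x 60 = 408
Total weight:
2 + 4 = 6
Weighted average:
408 / 6 = 68

68


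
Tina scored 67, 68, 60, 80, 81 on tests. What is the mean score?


Add the scores:
67 + 68 + 60 + 80 + 81 = 356
Divide by the number of tests:
356 / 5 = 71.2

71.2


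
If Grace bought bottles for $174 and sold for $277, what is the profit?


Selling price = $277
Cost price = $174
Profit = selling price - cost price:
Profit = $277 - $174 = $103

$103


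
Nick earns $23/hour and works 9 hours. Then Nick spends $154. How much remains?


Calculate earnings:
9 x $23 = $207
Subtract spending:
$207 - $154 = $53

$53


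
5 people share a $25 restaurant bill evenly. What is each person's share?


Total bill: $25
Number of people: 5
Each pays: $25 / 5 = $5

$5


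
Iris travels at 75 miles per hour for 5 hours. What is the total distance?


Use the formula: distance = speed x time
Speed = 75 mph, Time = 5 hours
75 x 5 = 375 miles

375 miles


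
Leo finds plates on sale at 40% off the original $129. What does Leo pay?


Calculate the discount amount:
40% of $129 = $51.60
Subtract from original:
$129 - $51.60 = $77.40

$77.40


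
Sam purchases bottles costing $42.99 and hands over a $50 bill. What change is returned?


Start with the amount paid:
$50
Subtract the price:
$50 - $42.99 = $7.01

$7.01


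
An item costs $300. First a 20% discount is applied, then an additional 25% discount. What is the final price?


First discount:
20% of $300 = $60
Price after first discount:
$300 - $60 = $240
Second discount:
25% of $240 = $60
Final price:
$240 - $60 = $180

$180


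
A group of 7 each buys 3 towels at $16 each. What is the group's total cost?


Cost per person:
3 x $16 = $48
Group total:
7 x $48 = $336

$336


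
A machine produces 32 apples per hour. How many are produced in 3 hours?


Production rate: 32 apples per hour
Time: 3 hours
Total: 32 x 3 = 96 apples

96 apples


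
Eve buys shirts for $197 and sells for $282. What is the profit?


Selling price = $282
Cost price = $197
Profit = selling price - cost price:
Profit = $282 - $197 = $85

$85


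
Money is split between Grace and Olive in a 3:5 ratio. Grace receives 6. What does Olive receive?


Find the multiplier:
6 / 3 = 2
Apply to Olive's share:
5 x 2 = 10

10


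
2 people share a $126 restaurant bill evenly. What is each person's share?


Total bill: $126
Number of people: 2
Each pays: $126 / 2 = $63

$63


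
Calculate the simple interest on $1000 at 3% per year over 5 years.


Use the formula I = P x R x T / 100
P x R x T = 1000 x 3 x 5 = 15000
I = 15000 / 100 = $150

$150


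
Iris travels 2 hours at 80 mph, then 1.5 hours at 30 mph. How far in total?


Leg 1 distance:
80 x 2 = 160 miles
Leg 2 distance:
30 x 1.5 = 45 miles
Total distance:
160 + 45 = 205 miles

205 miles


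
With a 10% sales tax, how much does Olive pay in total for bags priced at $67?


Calculate the tax:
10% of $67 = $6.70
Add tax to price:
$67 + $6.70 = $73.70

$73.70


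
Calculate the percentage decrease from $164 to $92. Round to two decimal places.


Find the absolute change:
|92 - 164| = 72
Divide by original and multiply by 100:
72 / 164 x 100 = 43.9024...% ≈ 43.9%

43.9%


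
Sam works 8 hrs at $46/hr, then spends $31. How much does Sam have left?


Calculate earnings:
8 x $46 = $368
Subtract spending:
$368 - $31 = $337

$337


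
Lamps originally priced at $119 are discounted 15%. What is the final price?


Calculate the discount amount:
15% of $119 = $17.85
Subtract from original:
$119 - $17.85 = $101.15

$101.15


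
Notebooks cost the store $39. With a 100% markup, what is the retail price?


Calculate the markup amount:
100% of $39 = $39
Add to cost:
$39 + $39 = $78

$78


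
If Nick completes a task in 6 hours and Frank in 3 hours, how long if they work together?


Nick's rate: 1/6 of the job per hour
Frank's rate: 1/3 of the job per hour
Combined rate: 1/6 + 1/3 = 1/2 per hour
Time = 1 / (1/2) = 2 hours

2 hours


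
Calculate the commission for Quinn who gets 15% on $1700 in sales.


Convert rate to decimal:
15% = 0.15
Multiply by sales:
$1700 x 0.15 = $255

$255


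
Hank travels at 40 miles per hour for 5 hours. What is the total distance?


Use the formula: distance = speed x time
Speed = 40 mph, Time = 5 hours
40 x 5 = 200 miles

200 miles


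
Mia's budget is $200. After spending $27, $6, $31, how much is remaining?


Add up expenses:
$27 + $6 + $31 = $64
Subtract from budget:
$200 - $64 = $136

$136


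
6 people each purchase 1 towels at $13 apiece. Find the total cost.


Cost per person:
1 x $13 = $13
Group total:
6 x $13 = $78

$78


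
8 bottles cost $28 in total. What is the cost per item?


Total cost: $28
Number of items: 8
Unit price: $28 / 8 = $3.50

$3.50


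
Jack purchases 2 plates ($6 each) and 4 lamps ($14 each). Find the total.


Cost of plates:
2 x $6 = $12
Cost of lamps:
4 x $14 = $56
Add both:
$12 + $56 = $68

$68


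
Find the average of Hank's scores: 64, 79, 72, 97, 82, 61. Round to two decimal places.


Add the scores:
64 + 79 + 72 + 97 + 82 + 61 = 455
Divide by the number of tests:
455 / 6 = 75.8333... ≈ 75.83

75.83
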